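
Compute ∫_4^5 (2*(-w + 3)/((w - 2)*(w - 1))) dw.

Factor the denominator: w**2 - 3*w + 2 = (w - 1)(w - 2).
Partial fractions: 2*(-w + 3)/((w - 2)*(w - 1)) = -4/(w - 1) + 2/(w - 2).
An antiderivative is F(w) = 2*log(w - 2) - 4*log(w - 1).
Then F(5) - F(4) = (-8*log(2) + 2*log(3)) - (log(4/81)) = -10*log(2) + 6*log(3).

-10*log(2) + 6*log(3)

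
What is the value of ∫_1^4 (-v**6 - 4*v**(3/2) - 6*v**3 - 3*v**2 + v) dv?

By the power rule, an antiderivative is F(v) = -v**7/7 - 8*v**(5/2)/5 - 3*v**4/2 - v**3 + v**2/2.
Then F(4) - F(1) = (-99112/35) - (-131/35) = -98981/35.

-98981/35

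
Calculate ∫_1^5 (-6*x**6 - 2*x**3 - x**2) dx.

By the power rule, an antiderivative is F(x) = -6*x**7/7 - x**4/2 - x**3/3.
Then F(5) - F(1) = (-2827375/42) - (-71/42) = -1413652/21.

-1413652/21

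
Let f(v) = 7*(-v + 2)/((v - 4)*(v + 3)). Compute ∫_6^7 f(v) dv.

-5*log(5) - 3*log(2) + 8*log(3)

Factor the denominator: v**2 - v - 12 = (v + 3)(v - 4).
Partial fractions: 7*(-v + 2)/((v - 4)*(v + 3)) = -5/(v + 3) - 2/(v - 4).
An antiderivative is F(v) = -2*log(v - 4) - 5*log(v + 3).
Then F(7) - F(6) = (-5*log(5) - 5*log(2) - 2*log(3)) - (-10*log(3) - 2*log(2)) = -5*log(5) - 3*log(2) + 8*log(3).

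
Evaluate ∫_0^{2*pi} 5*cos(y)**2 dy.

Use the identity cos^2(y) = (1 + cos(2*y))/2.
An antiderivative is F(y) = 5*y/2 + 5*sin(2*y)/4.
Then F(2*pi) - F(0) = (5*pi) - (0) = 5*pi.

5*pi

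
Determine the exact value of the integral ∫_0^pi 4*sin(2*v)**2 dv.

Use the identity sin^2(2*v) = (1 - cos(4*v))/2.
An antiderivative is F(v) = 2*v - sin(4*v)/2.
Then F(pi) - F(0) = (2*pi) - (0) = 2*pi.

2*pi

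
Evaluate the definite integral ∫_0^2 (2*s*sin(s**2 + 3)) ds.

cos(3) - cos(7)

Let u = s**2 + 3, so du = 2*s ds. When s = 0, u = 3; when s = 2, u = 7.
The integral becomes ∫ sin(u) du from 3 to 7, with antiderivative -cos(u).
Back in s: F(s) = -cos(s**2 + 3).
Then F(2) - F(0) = (-cos(7)) - (-cos(3)) = cos(3) - cos(7).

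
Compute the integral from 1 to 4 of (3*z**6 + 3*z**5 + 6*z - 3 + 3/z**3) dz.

2039787/224

By the power rule, an antiderivative is F(z) = 3*z**7/7 + z**6/2 + 3*z**2 - 3*z - 3/(2*z**2).
Then F(4) - F(1) = (2039659/224) - (-4/7) = 2039787/224.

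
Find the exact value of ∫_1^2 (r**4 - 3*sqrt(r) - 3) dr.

By the power rule, an antiderivative is F(r) = r**5/5 - 2*r**(3/2) - 3*r.
Then F(2) - F(1) = (2/5 - 4*sqrt(2)) - (-24/5) = 26/5 - 4*sqrt(2).

26/5 - 4*sqrt(2)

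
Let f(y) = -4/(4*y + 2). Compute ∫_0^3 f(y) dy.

An antiderivative is F(y) = -log(4*y + 2).
Then F(3) - F(0) = (-log(14)) - (-log(2)) = -log(7).

-log(7)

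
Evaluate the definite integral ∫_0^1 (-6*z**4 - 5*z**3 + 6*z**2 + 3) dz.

51/20

By the power rule, an antiderivative is F(z) = -6*z**5/5 - 5*z**4/4 + 2*z**3 + 3*z.
Then F(1) - F(0) = (51/20) - (0) = 51/20.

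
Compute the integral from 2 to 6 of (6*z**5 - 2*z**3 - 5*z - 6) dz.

By the power rule, an antiderivative is F(z) = z**6 - z**4/2 - 5*z**2/2 - 6*z.
Then F(6) - F(2) = (45882) - (34) = 45848.

45848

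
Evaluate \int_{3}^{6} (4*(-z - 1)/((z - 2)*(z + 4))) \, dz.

Factor the denominator: z**2 + 2*z - 8 = (z + 4)(z - 2).
Partial fractions: 4*(-z - 1)/((z - 2)*(z + 4)) = -2/(z + 4) - 2/(z - 2).
An antiderivative is F(z) = -2*log(z - 2) - 2*log(z + 4).
Then F(6) - F(3) = (-6*log(2) - 2*log(5)) - (-log(49)) = -6*log(2) - 2*log(5) + 2*log(7).

-6*log(2) - 2*log(5) + 2*log(7)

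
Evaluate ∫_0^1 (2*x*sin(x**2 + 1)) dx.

-cos(2) + cos(1)

Let u = x**2 + 1, so du = 2*x dx. When x = 0, u = 1; when x = 1, u = 2.
The integral becomes ∫ sin(u) du from 1 to 2, with antiderivative -cos(u).
Back in x: F(x) = -cos(x**2 + 1).
Then F(1) - F(0) = (-cos(2)) - (-cos(1)) = -cos(2) + cos(1).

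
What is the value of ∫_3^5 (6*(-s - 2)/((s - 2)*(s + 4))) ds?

Factor the denominator: s**2 + 2*s - 8 = (s + 4)(s - 2).
Partial fractions: 6*(-s - 2)/((s - 2)*(s + 4)) = -2/(s + 4) - 4/(s - 2).
An antiderivative is F(s) = -4*log(s - 2) - 2*log(s + 4).
Then F(5) - F(3) = (-8*log(3)) - (-log(49)) = -8*log(3) + 2*log(7).

-8*log(3) + 2*log(7)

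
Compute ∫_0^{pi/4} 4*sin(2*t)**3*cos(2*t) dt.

1/2

Let u = sin(2*t), so du = 2*cos(2*t) dt. When t = 0, u = 0; when t = pi/4, u = 1.
The integral becomes 2·∫ u**3 du from 0 to 1, with antiderivative u**4/2.
Back in t: F(t) = sin(2*t)**4/2.
Then F(pi/4) - F(0) = (1/2) - (0) = 1/2.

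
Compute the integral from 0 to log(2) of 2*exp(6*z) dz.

Let u = exp(z), so du = exp(z) dz. When z = 0, u = 1; when z = log(2), u = 2.
The integral becomes 2·∫ u**5 du from 1 to 2, with antiderivative u**6/3.
Back in z: F(z) = exp(6*z)/3.
Then F(log(2)) - F(0) = (64/3) - (1/3) = 21.

21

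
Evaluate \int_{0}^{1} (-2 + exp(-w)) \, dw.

An antiderivative is F(w) = -2*w - exp(-w).
Then F(1) - F(0) = (-2 - exp(-1)) - (-1) = -1 - exp(-1).

-1 - exp(-1)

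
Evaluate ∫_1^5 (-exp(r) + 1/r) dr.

An antiderivative is F(r) = -exp(r) + log(r).
Then F(5) - F(1) = (-exp(5) + log(5)) - (-exp(1)) = -exp(5) + log(5) + exp(1).

-exp(5) + log(5) + exp(1)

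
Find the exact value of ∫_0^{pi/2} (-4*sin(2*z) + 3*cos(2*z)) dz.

An antiderivative is F(z) = 3*sin(2*z)/2 + 2*cos(2*z).
Then F(pi/2) - F(0) = (-2) - (2) = -4.

-4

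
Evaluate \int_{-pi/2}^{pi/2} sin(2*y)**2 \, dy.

pi/2

Use the identity sin^2(2*y) = (1 - cos(4*y))/2.
An antiderivative is F(y) = y/2 - sin(4*y)/8.
Then F(pi/2) - F(-pi/2) = (pi/4) - (-pi/4) = pi/2.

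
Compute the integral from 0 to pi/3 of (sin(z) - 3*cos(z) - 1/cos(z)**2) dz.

An antiderivative is F(z) = -3*sin(z) - cos(z) - tan(z).
Then F(pi/3) - F(0) = (-5*sqrt(3)/2 - 1/2) - (-1) = 1/2 - 5*sqrt(3)/2.

1/2 - 5*sqrt(3)/2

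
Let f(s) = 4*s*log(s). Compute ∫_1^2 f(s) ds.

-3 + 8*log(2)

Integrate by parts once (u = ln s, dv = 4*s ds).
An antiderivative is F(s) = s**2*(2*log(s) - 1).
Then F(2) - F(1) = (-4 + 8*log(2)) - (-1) = -3 + 8*log(2).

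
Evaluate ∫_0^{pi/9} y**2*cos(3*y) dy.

-sqrt(3)/27 + sqrt(3)*pi**2/486 + pi/81

Integrate by parts twice (u = y^2, dv = cos(3*y) dy).
An antiderivative is F(y) = y**2*sin(3*y)/3 + 2*y*cos(3*y)/9 - 2*sin(3*y)/27.
Then F(pi/9) - F(0) = (-sqrt(3)/27 + sqrt(3)*pi**2/486 + pi/81) - (0) = -sqrt(3)/27 + sqrt(3)*pi**2/486 + pi/81.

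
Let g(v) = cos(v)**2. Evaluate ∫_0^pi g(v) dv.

pi/2

Use the identity cos^2(v) = (1 + cos(2*v))/2.
An antiderivative is F(v) = v/2 + sin(2*v)/4.
Then F(pi) - F(0) = (pi/2) - (0) = pi/2.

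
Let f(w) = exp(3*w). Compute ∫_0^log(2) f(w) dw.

7/3

Let u = exp(w), so du = exp(w) dw. When w = 0, u = 1; when w = log(2), u = 2.
The integral becomes ∫ u**2 du from 1 to 2, with antiderivative u**3/3.
Back in w: F(w) = exp(3*w)/3.
Then F(log(2)) - F(0) = (8/3) - (1/3) = 7/3.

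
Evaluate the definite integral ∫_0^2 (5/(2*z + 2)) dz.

5*log(3)/2

An antiderivative is F(z) = 5*log(2*z + 2)/2.
Then F(2) - F(0) = (5*log(6)/2) - (5*log(2)/2) = 5*log(3)/2.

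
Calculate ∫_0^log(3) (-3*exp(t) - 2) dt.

-6 - 2*log(3)

An antiderivative is F(t) = -2*t - 3*exp(t).
Then F(log(3)) - F(0) = (-9 - log(9)) - (-3) = -6 - 2*log(3).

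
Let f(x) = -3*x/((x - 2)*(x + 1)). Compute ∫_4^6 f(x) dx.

Factor the denominator: x**2 - x - 2 = (x + 1)(x - 2).
Partial fractions: -3*x/((x - 2)*(x + 1)) = -1/(x + 1) - 2/(x - 2).
An antiderivative is F(x) = -2*log(x - 2) - log(x + 1).
Then F(6) - F(4) = (-4*log(2) - log(7)) - (-log(20)) = log(5/28).

log(5/28)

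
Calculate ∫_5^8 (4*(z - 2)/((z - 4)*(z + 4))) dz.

Factor the denominator: z**2 - 16 = (z + 4)(z - 4).
Partial fractions: 4*(z - 2)/((z - 4)*(z + 4)) = 3/(z + 4) + 1/(z - 4).
An antiderivative is F(z) = log(z - 4) + 3*log(z + 4).
Then F(8) - F(5) = (3*log(3) + 8*log(2)) - (6*log(3)) = -3*log(3) + 8*log(2).

-3*log(3) + 8*log(2)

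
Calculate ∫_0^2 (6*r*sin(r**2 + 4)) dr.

3*cos(4) - 3*cos(8)

Let u = r**2 + 4, so du = 2*r dr. When r = 0, u = 4; when r = 2, u = 8.
The integral becomes 3·∫ sin(u) du from 4 to 8, with antiderivative -3*cos(u).
Back in r: F(r) = -3*cos(r**2 + 4).
Then F(2) - F(0) = (-3*cos(8)) - (-3*cos(4)) = 3*cos(4) - 3*cos(8).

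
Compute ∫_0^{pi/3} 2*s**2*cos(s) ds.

Integrate by parts twice (u = s^2, dv = 2*cos(s) ds).
An antiderivative is F(s) = 2*s**2*sin(s) + 4*s*cos(s) - 4*sin(s).
Then F(pi/3) - F(0) = (-2*sqrt(3) + sqrt(3)*pi**2/9 + 2*pi/3) - (0) = -2*sqrt(3) + sqrt(3)*pi**2/9 + 2*pi/3.

-2*sqrt(3) + sqrt(3)*pi**2/9 + 2*pi/3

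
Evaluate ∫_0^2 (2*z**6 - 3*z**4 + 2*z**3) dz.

By the power rule, an antiderivative is F(z) = 2*z**7/7 - 3*z**5/5 + z**4/2.
Then F(2) - F(0) = (888/35) - (0) = 888/35.

888/35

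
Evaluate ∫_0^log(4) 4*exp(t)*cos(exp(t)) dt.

Let u = exp(t), so du = exp(t) dt. When t = 0, u = 1; when t = log(4), u = 4.
The integral becomes 4·∫ cos(u) du from 1 to 4, with antiderivative 4*sin(u).
Back in t: F(t) = 4*sin(exp(t)).
Then F(log(4)) - F(0) = (4*sin(4)) - (4*sin(1)) = -4*sin(1) + 4*sin(4).

-4*sin(1) + 4*sin(4)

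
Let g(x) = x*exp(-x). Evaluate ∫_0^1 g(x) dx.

Integrate by parts once (u = x, dv = exp(-x) dx).
An antiderivative is F(x) = (-x - 1)*exp(-x).
Then F(1) - F(0) = (-2*exp(-1)) - (-1) = 1 - 2*exp(-1).

1 - 2*exp(-1)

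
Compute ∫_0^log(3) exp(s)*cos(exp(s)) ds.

Let u = exp(s), so du = exp(s) ds. When s = 0, u = 1; when s = log(3), u = 3.
The integral becomes ∫ cos(u) du from 1 to 3, with antiderivative sin(u).
Back in s: F(s) = sin(exp(s)).
Then F(log(3)) - F(0) = (sin(3)) - (sin(1)) = -sin(1) + sin(3).

-sin(1) + sin(3)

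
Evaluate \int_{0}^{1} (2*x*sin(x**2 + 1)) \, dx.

Let u = x**2 + 1, so du = 2*x dx. When x = 0, u = 1; when x = 1, u = 2.
The integral becomes ∫ sin(u) du from 1 to 2, with antiderivative -cos(u).
Back in x: F(x) = -cos(x**2 + 1).
Then F(1) - F(0) = (-cos(2)) - (-cos(1)) = -cos(2) + cos(1).

-cos(2) + cos(1)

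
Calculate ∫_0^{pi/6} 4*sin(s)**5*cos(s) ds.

1/96

Let u = sin(s), so du = cos(s) ds. When s = 0, u = 0; when s = pi/6, u = 1/2.
The integral becomes 4·∫ u**5 du from 0 to 1/2, with antiderivative 2*u**6/3.
Back in s: F(s) = 2*sin(s)**6/3.
Then F(pi/6) - F(0) = (1/96) - (0) = 1/96.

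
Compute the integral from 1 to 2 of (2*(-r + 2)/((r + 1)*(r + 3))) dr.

Factor the denominator: r**2 + 4*r + 3 = (r + 3)(r + 1).
Partial fractions: 2*(-r + 2)/((r + 1)*(r + 3)) = -5/(r + 3) + 3/(r + 1).
An antiderivative is F(r) = 3*log(r + 1) - 5*log(r + 3).
Then F(2) - F(1) = (-5*log(5) + 3*log(3)) - (-7*log(2)) = -5*log(5) + 3*log(3) + 7*log(2).

-5*log(5) + 3*log(3) + 7*log(2)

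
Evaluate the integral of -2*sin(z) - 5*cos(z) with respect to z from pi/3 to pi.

An antiderivative is F(z) = -5*sin(z) + 2*cos(z).
Then F(pi) - F(pi/3) = (-2) - (1 - 5*sqrt(3)/2) = -3 + 5*sqrt(3)/2.

-3 + 5*sqrt(3)/2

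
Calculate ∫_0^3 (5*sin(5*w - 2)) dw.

-cos(13) + cos(2)

Let u = 5*w - 2, so du = 5 dw. When w = 0, u = -2; when w = 3, u = 13.
The integral becomes ∫ sin(u) du from -2 to 13, with antiderivative -cos(u).
Back in w: F(w) = -cos(5*w - 2).
Then F(3) - F(0) = (-cos(13)) - (-cos(2)) = -cos(13) + cos(2).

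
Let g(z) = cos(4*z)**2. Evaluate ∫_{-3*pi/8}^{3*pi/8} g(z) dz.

Use the identity cos^2(4*z) = (1 + cos(8*z))/2.
An antiderivative is F(z) = z/2 + sin(8*z)/16.
Then F(3*pi/8) - F(-3*pi/8) = (3*pi/16) - (-3*pi/16) = 3*pi/8.

3*pi/8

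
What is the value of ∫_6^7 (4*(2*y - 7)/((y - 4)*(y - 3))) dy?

log(16)

Factor the denominator: y**2 - 7*y + 12 = (y - 3)(y - 4).
Partial fractions: 4*(2*y - 7)/((y - 4)*(y - 3)) = 4/(y - 3) + 4/(y - 4).
An antiderivative is F(y) = 4*log(y - 4) + 4*log(y - 3).
Then F(7) - F(6) = (4*log(3) + 8*log(2)) - (4*log(2) + 4*log(3)) = log(16).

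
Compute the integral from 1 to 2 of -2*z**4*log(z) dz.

62/25 - 64*log(2)/5

Integrate by parts once (u = ln z, dv = -2*z**4 dz).
An antiderivative is F(z) = -2*z**5*(5*log(z) - 1)/25.
Then F(2) - F(1) = (64/25 - 64*log(2)/5) - (2/25) = 62/25 - 64*log(2)/5.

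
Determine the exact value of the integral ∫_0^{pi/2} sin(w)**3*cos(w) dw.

Let u = sin(w), so du = cos(w) dw. When w = 0, u = 0; when w = pi/2, u = 1.
The integral becomes ∫ u**3 du from 0 to 1, with antiderivative u**4/4.
Back in w: F(w) = sin(w)**4/4.
Then F(pi/2) - F(0) = (1/4) - (0) = 1/4.

1/4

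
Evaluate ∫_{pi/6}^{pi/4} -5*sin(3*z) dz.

An antiderivative is F(z) = 5*cos(3*z)/3.
Then F(pi/4) - F(pi/6) = (-5*sqrt(2)/6) - (0) = -5*sqrt(2)/6.

-5*sqrt(2)/6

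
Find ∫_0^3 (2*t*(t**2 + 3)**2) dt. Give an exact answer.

567

Let u = t**2 + 3, so du = 2*t dt. When t = 0, u = 3; when t = 3, u = 12.
The integral becomes ∫ u**2 du from 3 to 12, with antiderivative u**3/3.
Back in t: F(t) = (t**2 + 3)**3/3.
Then F(3) - F(0) = (576) - (9) = 567.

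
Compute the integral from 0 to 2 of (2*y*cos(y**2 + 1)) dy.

sin(5) - sin(1)

Let u = y**2 + 1, so du = 2*y dy. When y = 0, u = 1; when y = 2, u = 5.
The integral becomes ∫ cos(u) du from 1 to 5, with antiderivative sin(u).
Back in y: F(y) = sin(y**2 + 1).
Then F(2) - F(0) = (sin(5)) - (sin(1)) = sin(5) - sin(1).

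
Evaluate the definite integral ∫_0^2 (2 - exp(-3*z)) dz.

exp(-6)/3 + 11/3

An antiderivative is F(z) = 2*z + exp(-3*z)/3.
Then F(2) - F(0) = (exp(-6)/3 + 4) - (1/3) = exp(-6)/3 + 11/3.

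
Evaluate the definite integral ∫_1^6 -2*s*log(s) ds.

-36*log(3) - 36*log(2) + 35/2

Integrate by parts once (u = ln s, dv = -2*s ds).
An antiderivative is F(s) = -s**2*(2*log(s) - 1)/2.
Then F(6) - F(1) = (-36*log(3) - 36*log(2) + 18) - (1/2) = -36*log(3) - 36*log(2) + 35/2.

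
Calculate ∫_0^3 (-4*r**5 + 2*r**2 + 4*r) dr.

By the power rule, an antiderivative is F(r) = -2*r**6/3 + 2*r**3/3 + 2*r**2.
Then F(3) - F(0) = (-450) - (0) = -450.

-450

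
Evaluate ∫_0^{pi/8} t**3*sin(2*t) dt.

Integrate by parts 3 times (u = t^3, dv = sin(2*t) dt).
An antiderivative is F(t) = -t**3*cos(2*t)/2 + 3*t**2*sin(2*t)/4 + 3*t*cos(2*t)/4 - 3*sin(2*t)/8.
Then F(pi/8) - F(0) = (sqrt(2)*(-384 - pi**3 + 12*pi**2 + 96*pi)/2048) - (0) = sqrt(2)*(-384 - pi**3 + 12*pi**2 + 96*pi)/2048.

sqrt(2)*(-384 - pi**3 + 12*pi**2 + 96*pi)/2048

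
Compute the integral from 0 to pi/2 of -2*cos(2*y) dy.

An antiderivative is F(y) = -sin(2*y).
Then F(pi/2) - F(0) = (0) - (0) = 0.

0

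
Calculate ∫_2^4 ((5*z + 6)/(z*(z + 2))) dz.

Factor the denominator: z**2 + 2*z = (z + 2)z.
Partial fractions: (5*z + 6)/(z*(z + 2)) = 2/(z + 2) + 3/z.
An antiderivative is F(z) = 3*log(z) + 2*log(z + 2).
Then F(4) - F(2) = (2*log(3) + 8*log(2)) - (7*log(2)) = log(18).

log(18)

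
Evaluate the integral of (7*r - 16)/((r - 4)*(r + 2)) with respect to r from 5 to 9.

-5*log(7) + 2*log(5) + 5*log(11)

Factor the denominator: r**2 - 2*r - 8 = (r + 2)(r - 4).
Partial fractions: (7*r - 16)/((r - 4)*(r + 2)) = 5/(r + 2) + 2/(r - 4).
An antiderivative is F(r) = 2*log(r - 4) + 5*log(r + 2).
Then F(9) - F(5) = (2*log(5) + 5*log(11)) - (5*log(7)) = -5*log(7) + 2*log(5) + 5*log(11).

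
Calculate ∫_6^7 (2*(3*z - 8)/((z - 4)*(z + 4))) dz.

-5*log(5) - 6*log(2) + log(3) + 5*log(11)

Factor the denominator: z**2 - 16 = (z + 4)(z - 4).
Partial fractions: 2*(3*z - 8)/((z - 4)*(z + 4)) = 5/(z + 4) + 1/(z - 4).
An antiderivative is F(z) = log(z - 4) + 5*log(z + 4).
Then F(7) - F(6) = (log(3) + 5*log(11)) - (6*log(2) + 5*log(5)) = -5*log(5) - 6*log(2) + log(3) + 5*log(11).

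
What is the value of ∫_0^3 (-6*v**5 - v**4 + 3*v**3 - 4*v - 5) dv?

-14997/20

By the power rule, an antiderivative is F(v) = -v**6 - v**5/5 + 3*v**4/4 - 2*v**2 - 5*v.
Then F(3) - F(0) = (-14997/20) - (0) = -14997/20.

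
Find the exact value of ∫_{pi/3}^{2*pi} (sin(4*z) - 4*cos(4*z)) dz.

-sqrt(3)/2 - 3/8

An antiderivative is F(z) = -sin(4*z) - cos(4*z)/4.
Then F(2*pi) - F(pi/3) = (-1/4) - (1/8 + sqrt(3)/2) = -sqrt(3)/2 - 3/8.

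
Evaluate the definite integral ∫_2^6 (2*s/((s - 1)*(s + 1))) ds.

Factor the denominator: s**2 - 1 = (s + 1)(s - 1).
Partial fractions: 2*s/((s - 1)*(s + 1)) = 1/(s + 1) + 1/(s - 1).
An antiderivative is F(s) = log(s - 1) + log(s + 1).
Then F(6) - F(2) = (log(35)) - (log(3)) = log(35/3).

log(35/3)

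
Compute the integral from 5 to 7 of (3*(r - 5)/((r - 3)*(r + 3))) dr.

Factor the denominator: r**2 - 9 = (r + 3)(r - 3).
Partial fractions: 3*(r - 5)/((r - 3)*(r + 3)) = 4/(r + 3) - 1/(r - 3).
An antiderivative is F(r) = -log(r - 3) + 4*log(r + 3).
Then F(7) - F(5) = (2*log(2) + 4*log(5)) - (11*log(2)) = -9*log(2) + 4*log(5).

-9*log(2) + 4*log(5)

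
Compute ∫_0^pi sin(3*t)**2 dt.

Use the identity sin^2(3*t) = (1 - cos(6*t))/2.
An antiderivative is F(t) = t/2 - sin(6*t)/12.
Then F(pi) - F(0) = (pi/2) - (0) = pi/2.

pi/2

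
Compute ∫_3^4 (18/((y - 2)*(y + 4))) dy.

Factor the denominator: y**2 + 2*y - 8 = (y + 4)(y - 2).
Partial fractions: 18/((y - 2)*(y + 4)) = -3/(y + 4) + 3/(y - 2).
An antiderivative is F(y) = 3*log(y - 2) - 3*log(y + 4).
Then F(4) - F(3) = (-log(64)) - (-3*log(7)) = -6*log(2) + 3*log(7).

-6*log(2) + 3*log(7)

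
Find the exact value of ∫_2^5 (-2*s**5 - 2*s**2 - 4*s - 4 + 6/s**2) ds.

By the power rule, an antiderivative is F(s) = -s**6/3 - 2*s**3/3 - 2*s**2 - 4*s - 6/s.
Then F(5) - F(2) = (-80443/15) - (-137/3) = -26586/5.

-26586/5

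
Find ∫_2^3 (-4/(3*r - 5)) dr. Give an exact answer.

An antiderivative is F(r) = -4*log(3*r - 5)/3.
Then F(3) - F(2) = (-8*log(2)/3) - (0) = -8*log(2)/3.

-8*log(2)/3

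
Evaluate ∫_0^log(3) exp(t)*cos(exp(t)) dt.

Let u = exp(t), so du = exp(t) dt. When t = 0, u = 1; when t = log(3), u = 3.
The integral becomes ∫ cos(u) du from 1 to 3, with antiderivative sin(u).
Back in t: F(t) = sin(exp(t)).
Then F(log(3)) - F(0) = (sin(3)) - (sin(1)) = -sin(1) + sin(3).

-sin(1) + sin(3)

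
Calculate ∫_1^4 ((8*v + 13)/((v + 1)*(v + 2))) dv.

-2*log(2) + 5*log(5)

Factor the denominator: v**2 + 3*v + 2 = (v + 2)(v + 1).
Partial fractions: (8*v + 13)/((v + 1)*(v + 2)) = 3/(v + 2) + 5/(v + 1).
An antiderivative is F(v) = 5*log(v + 1) + 3*log(v + 2).
Then F(4) - F(1) = (3*log(2) + 3*log(3) + 5*log(5)) - (3*log(3) + 5*log(2)) = -2*log(2) + 5*log(5).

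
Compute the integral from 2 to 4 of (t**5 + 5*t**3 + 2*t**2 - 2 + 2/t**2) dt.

By the power rule, an antiderivative is F(t) = t**6/6 + 5*t**4/4 + 2*t**3/3 - 2*t - 2/t.
Then F(4) - F(2) = (6221/6) - (31) = 6035/6.

6035/6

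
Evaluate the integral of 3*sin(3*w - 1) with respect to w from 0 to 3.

Let u = 3*w - 1, so du = 3 dw. When w = 0, u = -1; when w = 3, u = 8.
The integral becomes ∫ sin(u) du from -1 to 8, with antiderivative -cos(u).
Back in w: F(w) = -cos(3*w - 1).
Then F(3) - F(0) = (-cos(8)) - (-cos(1)) = -cos(8) + cos(1).

-cos(8) + cos(1)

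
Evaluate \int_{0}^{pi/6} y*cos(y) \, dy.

-1 + pi/12 + sqrt(3)/2

Integrate by parts once (u = y, dv = cos(y) dy).
An antiderivative is F(y) = y*sin(y) + cos(y).
Then F(pi/6) - F(0) = (pi/12 + sqrt(3)/2) - (1) = -1 + pi/12 + sqrt(3)/2.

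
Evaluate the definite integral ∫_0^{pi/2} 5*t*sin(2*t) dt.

5*pi/4

Integrate by parts once (u = t, dv = 5*sin(2*t) dt).
An antiderivative is F(t) = -5*t*cos(2*t)/2 + 5*sin(2*t)/4.
Then F(pi/2) - F(0) = (5*pi/4) - (0) = 5*pi/4.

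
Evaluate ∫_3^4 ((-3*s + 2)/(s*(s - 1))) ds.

log(3/8)

Factor the denominator: s**2 - s = s(s - 1).
Partial fractions: (-3*s + 2)/(s*(s - 1)) = -2/s - 1/(s - 1).
An antiderivative is F(s) = -2*log(s) - log(s - 1).
Then F(4) - F(3) = (-log(48)) - (-log(18)) = log(3/8).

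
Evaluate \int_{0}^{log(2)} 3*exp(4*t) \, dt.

Let u = exp(t), so du = exp(t) dt. When t = 0, u = 1; when t = log(2), u = 2.
The integral becomes 3·∫ u**3 du from 1 to 2, with antiderivative 3*u**4/4.
Back in t: F(t) = 3*exp(4*t)/4.
Then F(log(2)) - F(0) = (12) - (3/4) = 45/4.

45/4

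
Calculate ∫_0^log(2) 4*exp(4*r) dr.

15

Let u = exp(r), so du = exp(r) dr. When r = 0, u = 1; when r = log(2), u = 2.
The integral becomes 4·∫ u**3 du from 1 to 2, with antiderivative u**4.
Back in r: F(r) = exp(4*r).
Then F(log(2)) - F(0) = (16) - (1) = 15.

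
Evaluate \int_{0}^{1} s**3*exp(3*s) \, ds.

Integrate by parts 3 times (u = s^3, dv = exp(3*s) ds).
An antiderivative is F(s) = (9*s**3 - 9*s**2 + 6*s - 2)*exp(3*s)/27.
Then F(1) - F(0) = (4*exp(3)/27) - (-2/27) = 2/27 + 4*exp(3)/27.

2/27 + 4*exp(3)/27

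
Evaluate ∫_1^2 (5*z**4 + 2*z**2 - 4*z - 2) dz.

By the power rule, an antiderivative is F(z) = z**5 + 2*z**3/3 - 2*z**2 - 2*z.
Then F(2) - F(1) = (76/3) - (-7/3) = 83/3.

83/3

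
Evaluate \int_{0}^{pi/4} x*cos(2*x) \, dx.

-1/4 + pi/8

Integrate by parts once (u = x, dv = cos(2*x) dx).
An antiderivative is F(x) = x*sin(2*x)/2 + cos(2*x)/4.
Then F(pi/4) - F(0) = (pi/8) - (1/4) = -1/4 + pi/8.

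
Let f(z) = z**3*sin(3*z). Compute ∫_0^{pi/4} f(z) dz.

Integrate by parts 3 times (u = z^3, dv = sin(3*z) dz).
An antiderivative is F(z) = -z**3*cos(3*z)/3 + z**2*sin(3*z)/3 + 2*z*cos(3*z)/9 - 2*sin(3*z)/27.
Then F(pi/4) - F(0) = (sqrt(2)*(-96*pi - 128 + 9*pi**3 + 36*pi**2)/3456) - (0) = sqrt(2)*(-96*pi - 128 + 9*pi**3 + 36*pi**2)/3456.

sqrt(2)*(-96*pi - 128 + 9*pi**3 + 36*pi**2)/3456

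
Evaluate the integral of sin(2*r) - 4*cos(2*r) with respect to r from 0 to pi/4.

-3/2

An antiderivative is F(r) = -2*sin(2*r) - cos(2*r)/2.
Then F(pi/4) - F(0) = (-2) - (-1/2) = -3/2.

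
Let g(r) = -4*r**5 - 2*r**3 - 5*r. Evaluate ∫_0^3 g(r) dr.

By the power rule, an antiderivative is F(r) = -2*r**6/3 - r**4/2 - 5*r**2/2.
Then F(3) - F(0) = (-549) - (0) = -549.

-549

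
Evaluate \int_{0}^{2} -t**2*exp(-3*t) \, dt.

Integrate by parts twice (u = t^2, dv = -exp(-3*t) dt).
An antiderivative is F(t) = (9*t**2 + 6*t + 2)*exp(-3*t)/27.
Then F(2) - F(0) = (50*exp(-6)/27) - (2/27) = -2/27 + 50*exp(-6)/27.

-2/27 + 50*exp(-6)/27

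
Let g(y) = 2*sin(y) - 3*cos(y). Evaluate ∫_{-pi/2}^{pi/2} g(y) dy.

An antiderivative is F(y) = -3*sin(y) - 2*cos(y).
Then F(pi/2) - F(-pi/2) = (-3) - (3) = -6.

-6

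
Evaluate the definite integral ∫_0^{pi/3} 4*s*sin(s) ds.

-2*pi/3 + 2*sqrt(3)

Integrate by parts once (u = s, dv = 4*sin(s) ds).
An antiderivative is F(s) = -4*s*cos(s) + 4*sin(s).
Then F(pi/3) - F(0) = (-2*pi/3 + 2*sqrt(3)) - (0) = -2*pi/3 + 2*sqrt(3).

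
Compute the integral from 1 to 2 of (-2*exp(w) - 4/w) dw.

-2*exp(2) - 4*log(2) + 2*exp(1)

An antiderivative is F(w) = -2*exp(w) - 4*log(w).
Then F(2) - F(1) = (-2*exp(2) - log(16)) - (-2*exp(1)) = -2*exp(2) - 4*log(2) + 2*exp(1).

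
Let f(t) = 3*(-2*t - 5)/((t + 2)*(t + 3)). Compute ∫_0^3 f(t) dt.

Factor the denominator: t**2 + 5*t + 6 = (t + 3)(t + 2).
Partial fractions: 3*(-2*t - 5)/((t + 2)*(t + 3)) = -3/(t + 3) - 3/(t + 2).
An antiderivative is F(t) = -3*log(t + 2) - 3*log(t + 3).
Then F(3) - F(0) = (-3*log(5) - 3*log(3) - 3*log(2)) - (-3*log(3) - 3*log(2)) = -3*log(5).

-3*log(5)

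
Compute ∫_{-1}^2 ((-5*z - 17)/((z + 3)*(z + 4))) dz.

-log(50)

Factor the denominator: z**2 + 7*z + 12 = (z + 4)(z + 3).
Partial fractions: (-5*z - 17)/((z + 3)*(z + 4)) = -3/(z + 4) - 2/(z + 3).
An antiderivative is F(z) = -2*log(z + 3) - 3*log(z + 4).
Then F(2) - F(-1) = (-3*log(3) - 2*log(5) - 3*log(2)) - (-3*log(3) - 2*log(2)) = -log(50).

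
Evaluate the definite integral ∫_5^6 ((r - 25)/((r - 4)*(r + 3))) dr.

Factor the denominator: r**2 - r - 12 = (r + 3)(r - 4).
Partial fractions: (r - 25)/((r - 4)*(r + 3)) = 4/(r + 3) - 3/(r - 4).
An antiderivative is F(r) = -3*log(r - 4) + 4*log(r + 3).
Then F(6) - F(5) = (-3*log(2) + 8*log(3)) - (12*log(2)) = -15*log(2) + 8*log(3).

-15*log(2) + 8*log(3)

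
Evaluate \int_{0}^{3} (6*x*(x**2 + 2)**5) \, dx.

1771497/2

Let u = x**2 + 2, so du = 2*x dx. When x = 0, u = 2; when x = 3, u = 11.
The integral becomes 3·∫ u**5 du from 2 to 11, with antiderivative u**6/2.
Back in x: F(x) = (x**2 + 2)**6/2.
Then F(3) - F(0) = (1771561/2) - (32) = 1771497/2.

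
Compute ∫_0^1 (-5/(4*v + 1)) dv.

An antiderivative is F(v) = -5*log(4*v + 1)/4.
Then F(1) - F(0) = (-5*log(5)/4) - (0) = -5*log(5)/4.

-5*log(5)/4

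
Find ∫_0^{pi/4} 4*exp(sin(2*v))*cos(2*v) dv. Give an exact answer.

-2 + 2*E

Let u = sin(2*v), so du = 2*cos(2*v) dv. When v = 0, u = 0; when v = pi/4, u = 1.
The integral becomes 2·∫ exp(u) du from 0 to 1, with antiderivative 2*exp(u).
Back in v: F(v) = 2*exp(sin(2*v)).
Then F(pi/4) - F(0) = (2*E) - (2) = -2 + 2*E.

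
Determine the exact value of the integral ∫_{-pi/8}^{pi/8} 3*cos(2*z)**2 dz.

3/4 + 3*pi/8

Use the identity cos^2(2*z) = (1 + cos(4*z))/2.
An antiderivative is F(z) = 3*z/2 + 3*sin(4*z)/8.
Then F(pi/8) - F(-pi/8) = (3/8 + 3*pi/16) - (-3*pi/16 - 3/8) = 3/4 + 3*pi/8.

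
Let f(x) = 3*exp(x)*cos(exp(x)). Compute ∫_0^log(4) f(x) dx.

-3*sin(1) + 3*sin(4)

Let u = exp(x), so du = exp(x) dx. When x = 0, u = 1; when x = log(4), u = 4.
The integral becomes 3·∫ cos(u) du from 1 to 4, with antiderivative 3*sin(u).
Back in x: F(x) = 3*sin(exp(x)).
Then F(log(4)) - F(0) = (3*sin(4)) - (3*sin(1)) = -3*sin(1) + 3*sin(4).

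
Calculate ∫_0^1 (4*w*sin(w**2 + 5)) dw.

-2*cos(6) + 2*cos(5)

Let u = w**2 + 5, so du = 2*w dw. When w = 0, u = 5; when w = 1, u = 6.
The integral becomes 2·∫ sin(u) du from 5 to 6, with antiderivative -2*cos(u).
Back in w: F(w) = -2*cos(w**2 + 5).
Then F(1) - F(0) = (-2*cos(6)) - (-2*cos(5)) = -2*cos(6) + 2*cos(5).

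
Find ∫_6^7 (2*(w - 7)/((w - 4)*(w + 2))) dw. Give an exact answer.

Factor the denominator: w**2 - 2*w - 8 = (w + 2)(w - 4).
Partial fractions: 2*(w - 7)/((w - 4)*(w + 2)) = 3/(w + 2) - 1/(w - 4).
An antiderivative is F(w) = -log(w - 4) + 3*log(w + 2).
Then F(7) - F(6) = (5*log(3)) - (8*log(2)) = -8*log(2) + 5*log(3).

-8*log(2) + 5*log(3)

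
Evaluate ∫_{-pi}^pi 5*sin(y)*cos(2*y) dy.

0

Use the identity sin(y)cos(2*y) = [sin(3*y) + sin(-y)]/2.
An antiderivative is F(y) = 5*cos(y)/2 - 5*cos(3*y)/6.
Then F(pi) - F(-pi) = (-5/3) - (-5/3) = 0.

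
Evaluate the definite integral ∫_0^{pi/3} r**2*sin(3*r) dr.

-4/27 + pi**2/27

Integrate by parts twice (u = r^2, dv = sin(3*r) dr).
An antiderivative is F(r) = -r**2*cos(3*r)/3 + 2*r*sin(3*r)/9 + 2*cos(3*r)/27.
Then F(pi/3) - F(0) = (-2/27 + pi**2/27) - (2/27) = -4/27 + pi**2/27.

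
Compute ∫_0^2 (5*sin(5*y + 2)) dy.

Let u = 5*y + 2, so du = 5 dy. When y = 0, u = 2; when y = 2, u = 12.
The integral becomes ∫ sin(u) du from 2 to 12, with antiderivative -cos(u).
Back in y: F(y) = -cos(5*y + 2).
Then F(2) - F(0) = (-cos(12)) - (-cos(2)) = -cos(12) + cos(2).

-cos(12) + cos(2)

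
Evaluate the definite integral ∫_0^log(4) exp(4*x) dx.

Let u = exp(x), so du = exp(x) dx. When x = 0, u = 1; when x = log(4), u = 4.
The integral becomes ∫ u**3 du from 1 to 4, with antiderivative u**4/4.
Back in x: F(x) = exp(4*x)/4.
Then F(log(4)) - F(0) = (64) - (1/4) = 255/4.

255/4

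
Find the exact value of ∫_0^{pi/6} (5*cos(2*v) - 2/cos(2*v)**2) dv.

sqrt(3)/4

An antiderivative is F(v) = 5*sin(2*v)/2 - tan(2*v).
Then F(pi/6) - F(0) = (sqrt(3)/4) - (0) = sqrt(3)/4.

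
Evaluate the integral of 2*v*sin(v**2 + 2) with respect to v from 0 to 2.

-cos(6) + cos(2)

Let u = v**2 + 2, so du = 2*v dv. When v = 0, u = 2; when v = 2, u = 6.
The integral becomes ∫ sin(u) du from 2 to 6, with antiderivative -cos(u).
Back in v: F(v) = -cos(v**2 + 2).
Then F(2) - F(0) = (-cos(6)) - (-cos(2)) = -cos(6) + cos(2).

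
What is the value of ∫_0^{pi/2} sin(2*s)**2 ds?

pi/4

Use the identity sin^2(2*s) = (1 - cos(4*s))/2.
An antiderivative is F(s) = s/2 - sin(4*s)/8.
Then F(pi/2) - F(0) = (pi/4) - (0) = pi/4.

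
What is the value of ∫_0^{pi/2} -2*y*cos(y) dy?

2 - pi

Integrate by parts once (u = y, dv = -2*cos(y) dy).
An antiderivative is F(y) = -2*y*sin(y) - 2*cos(y).
Then F(pi/2) - F(0) = (-pi) - (-2) = 2 - pi.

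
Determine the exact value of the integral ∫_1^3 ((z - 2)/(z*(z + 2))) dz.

Factor the denominator: z**2 + 2*z = (z + 2)z.
Partial fractions: (z - 2)/(z*(z + 2)) = 2/(z + 2) - 1/z.
An antiderivative is F(z) = -log(z) + 2*log(z + 2).
Then F(3) - F(1) = (log(25/3)) - (log(9)) = log(25/27).

log(25/27)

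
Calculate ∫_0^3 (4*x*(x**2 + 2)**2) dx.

Let u = x**2 + 2, so du = 2*x dx. When x = 0, u = 2; when x = 3, u = 11.
The integral becomes 2·∫ u**2 du from 2 to 11, with antiderivative 2*u**3/3.
Back in x: F(x) = 2*(x**2 + 2)**3/3.
Then F(3) - F(0) = (2662/3) - (16/3) = 882.

882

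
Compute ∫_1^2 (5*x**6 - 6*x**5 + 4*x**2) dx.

778/21

By the power rule, an antiderivative is F(x) = 5*x**7/7 - x**6 + 4*x**3/3.
Then F(2) - F(1) = (800/21) - (22/21) = 778/21.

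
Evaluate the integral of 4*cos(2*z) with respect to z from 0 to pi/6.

sqrt(3)

An antiderivative is F(z) = 2*sin(2*z).
Then F(pi/6) - F(0) = (sqrt(3)) - (0) = sqrt(3).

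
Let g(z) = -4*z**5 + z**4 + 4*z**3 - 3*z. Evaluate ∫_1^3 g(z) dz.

-5534/15

By the power rule, an antiderivative is F(z) = -2*z**6/3 + z**5/5 + z**4 - 3*z**2/2.
Then F(3) - F(1) = (-3699/10) - (-29/30) = -5534/15.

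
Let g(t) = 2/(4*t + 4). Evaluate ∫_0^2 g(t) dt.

log(3)/2

An antiderivative is F(t) = log(4*t + 4)/2.
Then F(2) - F(0) = (log(12)/2) - (log(2)) = log(3)/2.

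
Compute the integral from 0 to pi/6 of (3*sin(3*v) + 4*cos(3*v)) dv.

7/3

An antiderivative is F(v) = 4*sin(3*v)/3 - cos(3*v).
Then F(pi/6) - F(0) = (4/3) - (-1) = 7/3.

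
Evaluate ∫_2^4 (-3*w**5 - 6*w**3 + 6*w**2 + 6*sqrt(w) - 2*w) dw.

By the power rule, an antiderivative is F(w) = -w**6/2 - 3*w**4/2 + 4*w**(3/2) + 2*w**3 - w**2.
Then F(4) - F(2) = (-2288) - (-44 + 8*sqrt(2)) = -2244 - 8*sqrt(2).

-2244 - 8*sqrt(2)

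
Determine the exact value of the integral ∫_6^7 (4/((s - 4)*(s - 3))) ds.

-12*log(2) + 8*log(3)

Factor the denominator: s**2 - 7*s + 12 = (s - 3)(s - 4).
Partial fractions: 4/((s - 4)*(s - 3)) = -4/(s - 3) + 4/(s - 4).
An antiderivative is F(s) = 4*log(s - 4) - 4*log(s - 3).
Then F(7) - F(6) = (-8*log(2) + 4*log(3)) - (log(16/81)) = -12*log(2) + 8*log(3).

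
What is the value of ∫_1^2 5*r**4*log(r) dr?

Integrate by parts once (u = ln r, dv = 5*r**4 dr).
An antiderivative is F(r) = r**5*(5*log(r) - 1)/5.
Then F(2) - F(1) = (-32/5 + 32*log(2)) - (-1/5) = -31/5 + 32*log(2).

-31/5 + 32*log(2)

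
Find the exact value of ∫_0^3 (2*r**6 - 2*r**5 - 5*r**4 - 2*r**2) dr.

846/7

By the power rule, an antiderivative is F(r) = 2*r**7/7 - r**6/3 - r**5 - 2*r**3/3.
Then F(3) - F(0) = (846/7) - (0) = 846/7.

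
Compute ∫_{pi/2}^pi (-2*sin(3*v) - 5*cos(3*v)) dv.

-7/3

An antiderivative is F(v) = -5*sin(3*v)/3 + 2*cos(3*v)/3.
Then F(pi) - F(pi/2) = (-2/3) - (5/3) = -7/3.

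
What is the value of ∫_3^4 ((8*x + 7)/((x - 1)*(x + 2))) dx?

-3*log(5) - 2*log(2) + 8*log(3)

Factor the denominator: x**2 + x - 2 = (x + 2)(x - 1).
Partial fractions: (8*x + 7)/((x - 1)*(x + 2)) = 3/(x + 2) + 5/(x - 1).
An antiderivative is F(x) = 5*log(x - 1) + 3*log(x + 2).
Then F(4) - F(3) = (3*log(2) + 8*log(3)) - (5*log(2) + 3*log(5)) = -3*log(5) - 2*log(2) + 8*log(3).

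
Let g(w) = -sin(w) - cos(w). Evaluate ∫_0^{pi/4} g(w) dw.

-1

An antiderivative is F(w) = -sin(w) + cos(w).
Then F(pi/4) - F(0) = (0) - (1) = -1.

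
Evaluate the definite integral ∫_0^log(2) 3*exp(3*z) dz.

7

Let u = exp(z), so du = exp(z) dz. When z = 0, u = 1; when z = log(2), u = 2.
The integral becomes 3·∫ u**2 du from 1 to 2, with antiderivative u**3.
Back in z: F(z) = exp(3*z).
Then F(log(2)) - F(0) = (8) - (1) = 7.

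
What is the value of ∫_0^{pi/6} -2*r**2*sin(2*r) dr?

-sqrt(3)*pi/12 + pi**2/72 + 1/4

Integrate by parts twice (u = r^2, dv = -2*sin(2*r) dr).
An antiderivative is F(r) = r**2*cos(2*r) - r*sin(2*r) - cos(2*r)/2.
Then F(pi/6) - F(0) = (-sqrt(3)*pi/12 - 1/4 + pi**2/72) - (-1/2) = -sqrt(3)*pi/12 + pi**2/72 + 1/4.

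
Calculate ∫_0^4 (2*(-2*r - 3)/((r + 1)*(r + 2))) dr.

-2*log(5) - 2*log(3)

Factor the denominator: r**2 + 3*r + 2 = (r + 2)(r + 1).
Partial fractions: 2*(-2*r - 3)/((r + 1)*(r + 2)) = -2/(r + 2) - 2/(r + 1).
An antiderivative is F(r) = -2*log(r + 1) - 2*log(r + 2).
Then F(4) - F(0) = (-2*log(5) - 2*log(3) - 2*log(2)) - (-log(4)) = -2*log(5) - 2*log(3).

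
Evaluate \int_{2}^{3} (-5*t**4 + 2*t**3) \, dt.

-357/2

By the power rule, an antiderivative is F(t) = -t**5 + t**4/2.
Then F(3) - F(2) = (-405/2) - (-24) = -357/2.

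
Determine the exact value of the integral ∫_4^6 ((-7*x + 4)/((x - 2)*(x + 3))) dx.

-10*log(3) - 2*log(2) + 5*log(7)

Factor the denominator: x**2 + x - 6 = (x + 3)(x - 2).
Partial fractions: (-7*x + 4)/((x - 2)*(x + 3)) = -5/(x + 3) - 2/(x - 2).
An antiderivative is F(x) = -2*log(x - 2) - 5*log(x + 3).
Then F(6) - F(4) = (-10*log(3) - 4*log(2)) - (-5*log(7) - 2*log(2)) = -10*log(3) - 2*log(2) + 5*log(7).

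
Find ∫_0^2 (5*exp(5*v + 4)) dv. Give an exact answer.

-exp(4) + exp(14)

Let u = 5*v + 4, so du = 5 dv. When v = 0, u = 4; when v = 2, u = 14.
The integral becomes ∫ exp(u) du from 4 to 14, with antiderivative exp(u).
Back in v: F(v) = exp(5*v + 4).
Then F(2) - F(0) = (exp(14)) - (exp(4)) = -exp(4) + exp(14).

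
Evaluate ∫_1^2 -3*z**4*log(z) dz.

Integrate by parts once (u = ln z, dv = -3*z**4 dz).
An antiderivative is F(z) = -3*z**5*(5*log(z) - 1)/25.
Then F(2) - F(1) = (96/25 - 96*log(2)/5) - (3/25) = 93/25 - 96*log(2)/5.

93/25 - 96*log(2)/5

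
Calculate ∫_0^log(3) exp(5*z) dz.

242/5

Let u = exp(z), so du = exp(z) dz. When z = 0, u = 1; when z = log(3), u = 3.
The integral becomes ∫ u**4 du from 1 to 3, with antiderivative u**5/5.
Back in z: F(z) = exp(5*z)/5.
Then F(log(3)) - F(0) = (243/5) - (1/5) = 242/5.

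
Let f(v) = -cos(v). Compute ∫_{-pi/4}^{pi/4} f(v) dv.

An antiderivative is F(v) = -sin(v).
Then F(pi/4) - F(-pi/4) = (-sqrt(2)/2) - (sqrt(2)/2) = -sqrt(2).

-sqrt(2)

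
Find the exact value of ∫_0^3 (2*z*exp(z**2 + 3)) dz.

-exp(3) + exp(12)

Let u = z**2 + 3, so du = 2*z dz. When z = 0, u = 3; when z = 3, u = 12.
The integral becomes ∫ exp(u) du from 3 to 12, with antiderivative exp(u).
Back in z: F(z) = exp(z**2 + 3).
Then F(3) - F(0) = (exp(12)) - (exp(3)) = -exp(3) + exp(12).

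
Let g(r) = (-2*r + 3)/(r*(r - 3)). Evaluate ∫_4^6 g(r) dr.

Factor the denominator: r**2 - 3*r = r(r - 3).
Partial fractions: (-2*r + 3)/(r*(r - 3)) = -1/r - 1/(r - 3).
An antiderivative is F(r) = -log(r) - log(r - 3).
Then F(6) - F(4) = (-log(18)) - (-log(4)) = log(2/9).

log(2/9)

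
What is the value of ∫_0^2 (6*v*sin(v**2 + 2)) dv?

Let u = v**2 + 2, so du = 2*v dv. When v = 0, u = 2; when v = 2, u = 6.
The integral becomes 3·∫ sin(u) du from 2 to 6, with antiderivative -3*cos(u).
Back in v: F(v) = -3*cos(v**2 + 2).
Then F(2) - F(0) = (-3*cos(6)) - (-3*cos(2)) = -3*cos(6) + 3*cos(2).

-3*cos(6) + 3*cos(2)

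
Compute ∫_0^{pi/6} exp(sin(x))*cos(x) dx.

-1 + exp(1/2)

Let u = sin(x), so du = cos(x) dx. When x = 0, u = 0; when x = pi/6, u = 1/2.
The integral becomes ∫ exp(u) du from 0 to 1/2, with antiderivative exp(u).
Back in x: F(x) = exp(sin(x)).
Then F(pi/6) - F(0) = (exp(1/2)) - (1) = -1 + exp(1/2).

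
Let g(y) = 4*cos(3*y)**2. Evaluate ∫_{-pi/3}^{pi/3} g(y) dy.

4*pi/3

Use the identity cos^2(3*y) = (1 + cos(6*y))/2.
An antiderivative is F(y) = 2*y + sin(6*y)/3.
Then F(pi/3) - F(-pi/3) = (2*pi/3) - (-2*pi/3) = 4*pi/3.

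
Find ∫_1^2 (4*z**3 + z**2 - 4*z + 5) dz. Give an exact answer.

49/3

By the power rule, an antiderivative is F(z) = z**4 + z**3/3 - 2*z**2 + 5*z.
Then F(2) - F(1) = (62/3) - (13/3) = 49/3.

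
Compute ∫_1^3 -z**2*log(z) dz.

26/9 - 9*log(3)

Integrate by parts once (u = ln z, dv = -z**2 dz).
An antiderivative is F(z) = -z**3*(3*log(z) - 1)/9.
Then F(3) - F(1) = (3 - 9*log(3)) - (1/9) = 26/9 - 9*log(3).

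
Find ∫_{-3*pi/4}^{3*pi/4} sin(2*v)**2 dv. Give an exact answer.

3*pi/4

Use the identity sin^2(2*v) = (1 - cos(4*v))/2.
An antiderivative is F(v) = v/2 - sin(4*v)/8.
Then F(3*pi/4) - F(-3*pi/4) = (3*pi/8) - (-3*pi/8) = 3*pi/4.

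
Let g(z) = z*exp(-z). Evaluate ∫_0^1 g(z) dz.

1 - 2*exp(-1)

Integrate by parts once (u = z, dv = exp(-z) dz).
An antiderivative is F(z) = (-z - 1)*exp(-z).
Then F(1) - F(0) = (-2*exp(-1)) - (-1) = 1 - 2*exp(-1).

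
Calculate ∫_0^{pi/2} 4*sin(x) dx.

4

An antiderivative is F(x) = -4*cos(x).
Then F(pi/2) - F(0) = (0) - (-4) = 4.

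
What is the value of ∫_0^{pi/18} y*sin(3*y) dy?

Integrate by parts once (u = y, dv = sin(3*y) dy).
An antiderivative is F(y) = -y*cos(3*y)/3 + sin(3*y)/9.
Then F(pi/18) - F(0) = (-sqrt(3)*pi/108 + 1/18) - (0) = -sqrt(3)*pi/108 + 1/18.

-sqrt(3)*pi/108 + 1/18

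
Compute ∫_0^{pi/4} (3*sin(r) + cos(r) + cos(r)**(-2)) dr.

4 - sqrt(2)

An antiderivative is F(r) = sin(r) - 3*cos(r) + tan(r).
Then F(pi/4) - F(0) = (1 - sqrt(2)) - (-3) = 4 - sqrt(2).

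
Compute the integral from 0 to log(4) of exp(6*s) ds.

Let u = exp(s), so du = exp(s) ds. When s = 0, u = 1; when s = log(4), u = 4.
The integral becomes ∫ u**5 du from 1 to 4, with antiderivative u**6/6.
Back in s: F(s) = exp(6*s)/6.
Then F(log(4)) - F(0) = (2048/3) - (1/6) = 1365/2.

1365/2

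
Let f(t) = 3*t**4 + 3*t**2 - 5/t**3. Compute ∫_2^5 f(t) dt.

By the power rule, an antiderivative is F(t) = 3*t**5/5 + t**3 + 5/(2*t**2).
Then F(5) - F(2) = (20001/10) - (1113/40) = 78891/40.

78891/40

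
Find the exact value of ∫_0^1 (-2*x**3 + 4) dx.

7/2

By the power rule, an antiderivative is F(x) = -x**4/2 + 4*x.
Then F(1) - F(0) = (7/2) - (0) = 7/2.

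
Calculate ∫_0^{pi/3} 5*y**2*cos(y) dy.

-5*sqrt(3) + 5*sqrt(3)*pi**2/18 + 5*pi/3

Integrate by parts twice (u = y^2, dv = 5*cos(y) dy).
An antiderivative is F(y) = 5*y**2*sin(y) + 10*y*cos(y) - 10*sin(y).
Then F(pi/3) - F(0) = (-5*sqrt(3) + 5*sqrt(3)*pi**2/18 + 5*pi/3) - (0) = -5*sqrt(3) + 5*sqrt(3)*pi**2/18 + 5*pi/3.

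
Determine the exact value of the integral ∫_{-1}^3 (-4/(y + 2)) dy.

An antiderivative is F(y) = -4*log(y + 2).
Then F(3) - F(-1) = (-4*log(5)) - (0) = -4*log(5).

-4*log(5)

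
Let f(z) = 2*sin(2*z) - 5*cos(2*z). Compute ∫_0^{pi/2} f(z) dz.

An antiderivative is F(z) = -5*sin(2*z)/2 - cos(2*z).
Then F(pi/2) - F(0) = (1) - (-1) = 2.

2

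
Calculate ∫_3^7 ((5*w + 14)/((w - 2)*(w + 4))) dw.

Factor the denominator: w**2 + 2*w - 8 = (w + 4)(w - 2).
Partial fractions: (5*w + 14)/((w - 2)*(w + 4)) = 1/(w + 4) + 4/(w - 2).
An antiderivative is F(w) = 4*log(w - 2) + log(w + 4).
Then F(7) - F(3) = (log(11) + 4*log(5)) - (log(7)) = -log(7) + log(11) + 4*log(5).

-log(7) + log(11) + 4*log(5)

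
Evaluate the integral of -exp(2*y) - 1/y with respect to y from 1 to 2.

-exp(4)/2 - log(2) + exp(2)/2

An antiderivative is F(y) = -exp(2*y)/2 - log(y).
Then F(2) - F(1) = (-exp(4)/2 - log(2)) - (-exp(2)/2) = -exp(4)/2 - log(2) + exp(2)/2.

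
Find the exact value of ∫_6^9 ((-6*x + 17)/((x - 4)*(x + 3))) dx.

Factor the denominator: x**2 - x - 12 = (x + 3)(x - 4).
Partial fractions: (-6*x + 17)/((x - 4)*(x + 3)) = -5/(x + 3) - 1/(x - 4).
An antiderivative is F(x) = -log(x - 4) - 5*log(x + 3).
Then F(9) - F(6) = (-10*log(2) - 5*log(3) - log(5)) - (-10*log(3) - log(2)) = -9*log(2) - log(5) + 5*log(3).

-9*log(2) - log(5) + 5*log(3)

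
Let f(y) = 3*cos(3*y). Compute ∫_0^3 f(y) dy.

sin(9)

Let u = 3*y, so du = 3 dy. When y = 0, u = 0; when y = 3, u = 9.
The integral becomes ∫ cos(u) du from 0 to 9, with antiderivative sin(u).
Back in y: F(y) = sin(3*y).
Then F(3) - F(0) = (sin(9)) - (0) = sin(9).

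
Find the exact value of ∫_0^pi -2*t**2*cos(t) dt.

Integrate by parts twice (u = t^2, dv = -2*cos(t) dt).
An antiderivative is F(t) = -2*t**2*sin(t) - 4*t*cos(t) + 4*sin(t).
Then F(pi) - F(0) = (4*pi) - (0) = 4*pi.

4*pi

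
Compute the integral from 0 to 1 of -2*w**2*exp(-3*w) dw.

-4/27 + 34*exp(-3)/27

Integrate by parts twice (u = w^2, dv = -2*exp(-3*w) dw).
An antiderivative is F(w) = (18*w**2 + 12*w + 4)*exp(-3*w)/27.
Then F(1) - F(0) = (34*exp(-3)/27) - (4/27) = -4/27 + 34*exp(-3)/27.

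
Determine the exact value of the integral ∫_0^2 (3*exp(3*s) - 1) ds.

An antiderivative is F(s) = exp(3*s) - s.
Then F(2) - F(0) = (-2 + exp(6)) - (1) = -3 + exp(6).

-3 + exp(6)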